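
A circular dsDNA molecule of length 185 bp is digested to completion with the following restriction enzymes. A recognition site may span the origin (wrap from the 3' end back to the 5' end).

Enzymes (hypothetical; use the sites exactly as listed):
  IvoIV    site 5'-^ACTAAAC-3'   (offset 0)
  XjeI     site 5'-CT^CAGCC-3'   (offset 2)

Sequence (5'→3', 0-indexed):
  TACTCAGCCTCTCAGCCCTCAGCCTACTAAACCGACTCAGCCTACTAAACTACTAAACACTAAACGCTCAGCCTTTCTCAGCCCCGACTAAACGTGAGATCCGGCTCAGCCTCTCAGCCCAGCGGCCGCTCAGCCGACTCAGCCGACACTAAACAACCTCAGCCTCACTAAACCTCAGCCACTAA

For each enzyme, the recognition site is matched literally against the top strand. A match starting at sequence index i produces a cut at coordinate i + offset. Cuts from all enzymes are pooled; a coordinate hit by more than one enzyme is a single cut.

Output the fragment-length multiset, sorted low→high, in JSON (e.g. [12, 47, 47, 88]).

[6,6,7,7,7,8,8,8,8,8,9,9,10,10,12,12,14,16,20]

Site scan:
  IvoIV ACTAAAC/0: at [25, 43, 51, 58, 86, 147, 166] ⇒ [25, 43, 51, 58, 86, 147, 166]
  XjeI CTCAGCC/2: at [2, 10, 17, 35, 66, 76, 104, 112, 128, 137, 157, 173] ⇒ [4, 12, 19, 37, 68, 78, 106, 114, 130, 139, 159, 175]

All cut coordinates (distinct, sorted): [4, 12, 19, 25, 37, 43, 51, 58, 68, 78, 86, 106, 114, 130, 139, 147, 159, 166, 175]

Fragment lengths:
  4→12: 8 bp
  12→19: 7 bp
  19→25: 6 bp
  25→37: 12 bp
  37→43: 6 bp
  43→51: 8 bp
  51→58: 7 bp
  58→68: 10 bp
  68→78: 10 bp
  78→86: 8 bp
  86→106: 20 bp
  106→114: 8 bp
  114→130: 16 bp
  130→139: 9 bp
  139→147: 8 bp
  147→159: 12 bp
  159→166: 7 bp
  166→175: 9 bp
  175→4 (wrap): 185-175+4 = 14 bp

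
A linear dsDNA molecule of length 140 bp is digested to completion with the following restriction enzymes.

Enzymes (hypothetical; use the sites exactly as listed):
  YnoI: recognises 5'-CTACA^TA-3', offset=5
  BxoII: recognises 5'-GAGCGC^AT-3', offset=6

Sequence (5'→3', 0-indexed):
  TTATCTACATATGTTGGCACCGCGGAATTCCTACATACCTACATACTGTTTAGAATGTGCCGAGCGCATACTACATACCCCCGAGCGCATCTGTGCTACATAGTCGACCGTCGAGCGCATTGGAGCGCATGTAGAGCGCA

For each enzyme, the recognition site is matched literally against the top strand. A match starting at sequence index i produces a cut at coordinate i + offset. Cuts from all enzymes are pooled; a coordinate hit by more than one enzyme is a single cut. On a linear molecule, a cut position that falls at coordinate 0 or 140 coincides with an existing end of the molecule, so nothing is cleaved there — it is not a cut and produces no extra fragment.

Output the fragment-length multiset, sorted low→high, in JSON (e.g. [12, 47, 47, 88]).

[8,8,9,10,12,12,13,18,24,26]

Site scan:
  YnoI (CTACATA, off=5): starts [4, 30, 38, 70, 95] → cuts [9, 35, 43, 75, 100]
  BxoII (GAGCGCAT, off=6): starts [61, 82, 112, 122] → cuts [67, 88, 118, 128]

All cut coordinates (distinct, sorted): [9, 35, 43, 67, 75, 88, 100, 118, 128]

Fragment lengths:
  [0,9): 9 bp
  [9,35): 26 bp
  [35,43): 8 bp
  [43,67): 24 bp
  [67,75): 8 bp
  [75,88): 13 bp
  [88,100): 12 bp
  [100,118): 18 bp
  [118,128): 10 bp
  [128,140): 12 bp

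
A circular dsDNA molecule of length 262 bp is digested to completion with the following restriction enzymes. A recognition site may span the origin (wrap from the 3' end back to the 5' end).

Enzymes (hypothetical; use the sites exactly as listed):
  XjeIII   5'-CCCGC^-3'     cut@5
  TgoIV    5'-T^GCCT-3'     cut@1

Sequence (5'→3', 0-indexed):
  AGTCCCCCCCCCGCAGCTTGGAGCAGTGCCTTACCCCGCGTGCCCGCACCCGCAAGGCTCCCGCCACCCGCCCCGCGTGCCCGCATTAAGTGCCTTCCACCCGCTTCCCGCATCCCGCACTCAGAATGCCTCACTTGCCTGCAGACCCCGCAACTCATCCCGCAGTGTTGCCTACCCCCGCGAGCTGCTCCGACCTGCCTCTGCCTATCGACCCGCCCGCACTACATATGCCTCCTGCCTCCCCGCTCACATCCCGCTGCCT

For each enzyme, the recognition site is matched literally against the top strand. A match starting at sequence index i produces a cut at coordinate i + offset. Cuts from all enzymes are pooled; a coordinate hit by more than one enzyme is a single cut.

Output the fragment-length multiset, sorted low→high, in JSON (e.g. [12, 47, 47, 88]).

[1,4,5,6,6,6,7,7,7,7,7,8,8,9,9,9,10,11,11,12,12,12,13,13,14,15,15,18]

Per-enzyme occurrences:
  XjeIII CCCGC/5: at [9, 34, 42, 48, 59, 66, 71, 79, 99, 106, 113, 146, 158, 176, 211, 215, 241, 252] ⇒ [14, 39, 47, 53, 64, 71, 76, 84, 104, 111, 118, 151, 163, 181, 216, 220, 246, 257]
  TgoIV TGCCT/1: at [26, 90, 126, 135, 168, 195, 201, 228, 235, 257] ⇒ [27, 91, 127, 136, 169, 196, 202, 229, 236, 258]

All cut coordinates (distinct, sorted): [14, 27, 39, 47, 53, 64, 71, 76, 84, 91, 104, 111, 118, 127, 136, 151, 163, 169, 181, 196, 202, 216, 220, 229, 236, 246, 257, 258]

Fragment lengths:
  14→27: 13 bp
  27→39: 12 bp
  39→47: 8 bp
  47→53: 6 bp
  53→64: 11 bp
  64→71: 7 bp
  71→76: 5 bp
  76→84: 8 bp
  84→91: 7 bp
  91→104: 13 bp
  104→111: 7 bp
  111→118: 7 bp
  118→127: 9 bp
  127→136: 9 bp
  136→151: 15 bp
  151→163: 12 bp
  163→169: 6 bp
  169→181: 12 bp
  181→196: 15 bp
  196→202: 6 bp
  202→216: 14 bp
  216→220: 4 bp
  220→229: 9 bp
  229→236: 7 bp
  236→246: 10 bp
  246→257: 11 bp
  257→258: 1 bp
  258→14 (wrap): 262-258+14 = 18 bp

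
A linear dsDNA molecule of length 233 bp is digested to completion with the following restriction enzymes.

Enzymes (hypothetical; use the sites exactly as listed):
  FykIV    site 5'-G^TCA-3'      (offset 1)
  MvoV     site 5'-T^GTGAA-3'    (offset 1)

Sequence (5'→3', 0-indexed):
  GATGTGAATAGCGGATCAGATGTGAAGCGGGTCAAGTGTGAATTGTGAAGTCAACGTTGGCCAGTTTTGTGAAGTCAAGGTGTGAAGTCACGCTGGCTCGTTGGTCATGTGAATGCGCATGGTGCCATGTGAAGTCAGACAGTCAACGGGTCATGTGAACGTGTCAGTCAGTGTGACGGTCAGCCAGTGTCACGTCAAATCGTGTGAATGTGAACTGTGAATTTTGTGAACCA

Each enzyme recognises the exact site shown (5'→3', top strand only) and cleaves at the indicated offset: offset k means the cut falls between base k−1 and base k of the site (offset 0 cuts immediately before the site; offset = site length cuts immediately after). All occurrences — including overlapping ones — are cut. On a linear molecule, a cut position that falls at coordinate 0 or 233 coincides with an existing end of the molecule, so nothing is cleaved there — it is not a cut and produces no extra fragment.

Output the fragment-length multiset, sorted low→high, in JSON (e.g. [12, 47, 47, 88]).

Site scan:
  FykIV GTCA/1: at [30, 49, 73, 86, 103, 133, 141, 149, 162, 166, 178, 188, 193] ⇒ [31, 50, 74, 87, 104, 134, 142, 150, 163, 167, 179, 189, 194]
  MvoV TGTGAA/1: at [2, 20, 36, 43, 67, 80, 107, 127, 153, 202, 208, 215, 224] ⇒ [3, 21, 37, 44, 68, 81, 108, 128, 154, 203, 209, 216, 225]

Pooled cuts: [3, 21, 31, 37, 44, 50, 68, 74, 81, 87, 104, 108, 128, 134, 142, 150, 154, 163, 167, 179, 189, 194, 203, 209, 216, 225]

Fragments:
  [0,3): 3 bp
  [3,21): 18 bp
  [21,31): 10 bp
  [31,37): 6 bp
  [37,44): 7 bp
  [44,50): 6 bp
  [50,68): 18 bp
  [68,74): 6 bp
  [74,81): 7 bp
  [81,87): 6 bp
  [87,104): 17 bp
  [104,108): 4 bp
  [108,128): 20 bp
  [128,134): 6 bp
  [134,142): 8 bp
  [142,150): 8 bp
  [150,154): 4 bp
  [154,163): 9 bp
  [163,167): 4 bp
  [167,179): 12 bp
  [179,189): 10 bp
  [189,194): 5 bp
  [194,203): 9 bp
  [203,209): 6 bp
  [209,216): 7 bp
  [216,225): 9 bp
  [225,233): 8 bp

[3,4,4,4,5,6,6,6,6,6,6,7,7,7,8,8,8,9,9,9,10,10,12,17,18,18,20]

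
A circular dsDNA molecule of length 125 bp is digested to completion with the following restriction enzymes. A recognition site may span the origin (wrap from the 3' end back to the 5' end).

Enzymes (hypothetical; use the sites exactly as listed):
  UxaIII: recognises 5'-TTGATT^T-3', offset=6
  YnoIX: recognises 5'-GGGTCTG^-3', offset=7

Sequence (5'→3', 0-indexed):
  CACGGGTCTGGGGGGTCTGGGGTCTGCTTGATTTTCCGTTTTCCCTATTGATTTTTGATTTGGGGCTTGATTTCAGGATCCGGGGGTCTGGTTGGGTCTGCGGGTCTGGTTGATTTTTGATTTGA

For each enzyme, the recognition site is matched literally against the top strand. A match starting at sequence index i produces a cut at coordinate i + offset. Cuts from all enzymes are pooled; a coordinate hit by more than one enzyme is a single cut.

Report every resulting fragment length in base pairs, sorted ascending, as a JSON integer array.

[7,7,7,7,7,8,9,10,12,13,18,20]

Scan for sites:
  UxaIII TTGATTT/6: at [27, 47, 54, 66, 109, 116] ⇒ [33, 53, 60, 72, 115, 122]
  YnoIX GGGTCTG/7: at [3, 12, 19, 83, 93, 101] ⇒ [10, 19, 26, 90, 100, 108]

Pooled cuts: [10, 19, 26, 33, 53, 60, 72, 90, 100, 108, 115, 122]

Fragment lengths:
  10→19: 9 bp
  19→26: 7 bp
  26→33: 7 bp
  33→53: 20 bp
  53→60: 7 bp
  60→72: 12 bp
  72→90: 18 bp
  90→100: 10 bp
  100→108: 8 bp
  108→115: 7 bp
  115→122: 7 bp
  122→10 (wrap): 125-122+10 = 13 bp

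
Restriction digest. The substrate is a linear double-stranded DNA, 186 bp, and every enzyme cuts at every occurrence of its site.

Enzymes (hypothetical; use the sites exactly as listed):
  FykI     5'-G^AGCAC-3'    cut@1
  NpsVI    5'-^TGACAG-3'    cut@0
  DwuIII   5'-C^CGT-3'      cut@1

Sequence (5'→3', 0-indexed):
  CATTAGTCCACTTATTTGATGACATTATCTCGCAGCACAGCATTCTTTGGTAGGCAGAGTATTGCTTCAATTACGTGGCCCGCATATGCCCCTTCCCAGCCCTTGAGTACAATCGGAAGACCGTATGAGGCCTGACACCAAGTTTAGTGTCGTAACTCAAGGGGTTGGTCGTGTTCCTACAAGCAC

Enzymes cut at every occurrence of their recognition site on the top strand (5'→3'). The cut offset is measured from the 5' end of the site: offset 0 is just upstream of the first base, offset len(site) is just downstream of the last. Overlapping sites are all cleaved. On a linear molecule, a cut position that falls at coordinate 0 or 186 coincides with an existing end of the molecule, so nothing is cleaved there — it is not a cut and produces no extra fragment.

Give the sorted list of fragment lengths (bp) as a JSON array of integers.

Site scan:
  FykI (GAGCAC, off=1): no sites
  NpsVI (TGACAG, off=0): no sites
  DwuIII CCGT/1: at [120] ⇒ [121]

All cut coordinates (distinct, sorted): [121]

Fragments:
  [0,121): 121 bp
  [121,186): 65 bp

[65,121]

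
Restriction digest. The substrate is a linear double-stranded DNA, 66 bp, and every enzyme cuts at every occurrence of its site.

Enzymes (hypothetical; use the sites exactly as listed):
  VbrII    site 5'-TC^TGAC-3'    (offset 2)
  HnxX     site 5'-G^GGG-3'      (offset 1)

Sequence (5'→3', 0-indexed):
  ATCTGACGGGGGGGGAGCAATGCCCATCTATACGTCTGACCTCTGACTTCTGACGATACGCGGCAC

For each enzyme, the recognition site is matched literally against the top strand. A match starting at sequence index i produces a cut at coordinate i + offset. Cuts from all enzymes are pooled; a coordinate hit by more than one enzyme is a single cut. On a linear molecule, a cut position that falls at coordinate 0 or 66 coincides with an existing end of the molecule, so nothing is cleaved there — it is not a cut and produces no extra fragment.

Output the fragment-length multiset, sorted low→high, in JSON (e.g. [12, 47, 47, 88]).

[1,1,1,1,3,5,7,7,16,24]

Per-enzyme occurrences:
  VbrII (TCTGAC, off=2): starts [1, 34, 41, 48] → cuts [3, 36, 43, 50]
  HnxX (GGGG, off=1): starts [7, 8, 9, 10, 11] → cuts [8, 9, 10, 11, 12]

All cut coordinates (distinct, sorted): [3, 8, 9, 10, 11, 12, 36, 43, 50]

Fragment lengths:
  [0,3): 3 bp
  [3,8): 5 bp
  [8,9): 1 bp
  [9,10): 1 bp
  [10,11): 1 bp
  [11,12): 1 bp
  [12,36): 24 bp
  [36,43): 7 bp
  [43,50): 7 bp
  [50,66): 16 bp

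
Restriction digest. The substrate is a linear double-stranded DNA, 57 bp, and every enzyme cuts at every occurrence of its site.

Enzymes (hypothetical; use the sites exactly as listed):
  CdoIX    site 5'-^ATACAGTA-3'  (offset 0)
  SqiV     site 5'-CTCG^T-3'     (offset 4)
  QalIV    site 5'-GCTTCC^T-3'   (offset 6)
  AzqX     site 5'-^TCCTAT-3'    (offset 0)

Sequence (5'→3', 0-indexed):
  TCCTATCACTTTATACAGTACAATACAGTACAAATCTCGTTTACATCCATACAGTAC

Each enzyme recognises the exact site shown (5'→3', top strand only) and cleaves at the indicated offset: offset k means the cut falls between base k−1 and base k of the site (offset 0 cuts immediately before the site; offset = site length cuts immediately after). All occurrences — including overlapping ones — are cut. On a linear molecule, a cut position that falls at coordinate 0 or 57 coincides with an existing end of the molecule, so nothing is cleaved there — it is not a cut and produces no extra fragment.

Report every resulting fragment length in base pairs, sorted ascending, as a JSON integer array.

[9,9,10,12,17]

Scan for sites:
  CdoIX ATACAGTA/0: at [12, 22, 48] ⇒ [12, 22, 48]
  SqiV CTCGT/4: at [35] ⇒ [39]
  QalIV (GCTTCCT, off=6): no sites
  AzqX TCCTAT/0: at [0] ⇒ [] (position 0 is a terminus of the linear molecule — no cut)

All cut coordinates (distinct, sorted): [12, 22, 39, 48]

Fragment lengths:
  [0,12): 12 bp
  [12,22): 10 bp
  [22,39): 17 bp
  [39,48): 9 bp
  [48,57): 9 bp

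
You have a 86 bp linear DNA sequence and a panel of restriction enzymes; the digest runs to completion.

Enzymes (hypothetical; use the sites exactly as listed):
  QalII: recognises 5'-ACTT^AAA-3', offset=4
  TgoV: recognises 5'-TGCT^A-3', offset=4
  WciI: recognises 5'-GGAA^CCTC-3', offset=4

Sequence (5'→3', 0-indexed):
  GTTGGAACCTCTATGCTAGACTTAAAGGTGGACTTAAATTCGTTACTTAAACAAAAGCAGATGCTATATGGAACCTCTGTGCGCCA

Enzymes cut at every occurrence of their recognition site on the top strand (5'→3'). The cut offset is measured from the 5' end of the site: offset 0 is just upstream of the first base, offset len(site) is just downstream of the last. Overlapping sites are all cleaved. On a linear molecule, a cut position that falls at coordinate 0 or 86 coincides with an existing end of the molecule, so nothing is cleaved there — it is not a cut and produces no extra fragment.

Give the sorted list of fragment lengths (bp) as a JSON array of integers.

Per-enzyme occurrences:
  QalII ACTTAAA/4: at [19, 31, 44] ⇒ [23, 35, 48]
  TgoV TGCTA/4: at [13, 61] ⇒ [17, 65]
  WciI GGAACCTC/4: at [3, 69] ⇒ [7, 73]

All cut coordinates (distinct, sorted): [7, 17, 23, 35, 48, 65, 73]

Fragments:
  [0,7): 7 bp
  [7,17): 10 bp
  [17,23): 6 bp
  [23,35): 12 bp
  [35,48): 13 bp
  [48,65): 17 bp
  [65,73): 8 bp
  [73,86): 13 bp

[6,7,8,10,12,13,13,17]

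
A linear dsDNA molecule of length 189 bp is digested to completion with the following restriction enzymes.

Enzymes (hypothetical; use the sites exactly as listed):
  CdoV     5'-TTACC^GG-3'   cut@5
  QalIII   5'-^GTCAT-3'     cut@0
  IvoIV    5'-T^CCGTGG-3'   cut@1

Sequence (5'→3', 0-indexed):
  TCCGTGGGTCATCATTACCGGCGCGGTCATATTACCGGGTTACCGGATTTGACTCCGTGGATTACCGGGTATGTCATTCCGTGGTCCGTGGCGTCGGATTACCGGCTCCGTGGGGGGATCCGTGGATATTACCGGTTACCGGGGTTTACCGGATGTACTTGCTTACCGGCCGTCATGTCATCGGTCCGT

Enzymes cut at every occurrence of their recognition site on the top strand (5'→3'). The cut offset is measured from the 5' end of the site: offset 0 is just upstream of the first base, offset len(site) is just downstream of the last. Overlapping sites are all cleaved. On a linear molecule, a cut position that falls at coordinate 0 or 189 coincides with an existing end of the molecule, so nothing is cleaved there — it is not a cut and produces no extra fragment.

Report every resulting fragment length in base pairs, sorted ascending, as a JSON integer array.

Site scan:
  CdoV TTACCGG/5: at [14, 31, 39, 61, 98, 128, 135, 145, 162] ⇒ [19, 36, 44, 66, 103, 133, 140, 150, 167]
  QalIII GTCAT/0: at [7, 25, 72, 171, 176] ⇒ [7, 25, 72, 171, 176]
  IvoIV TCCGTGG/1: at [0, 53, 77, 84, 106, 118] ⇒ [1, 54, 78, 85, 107, 119]

Pooled cuts: [1, 7, 19, 25, 36, 44, 54, 66, 72, 78, 85, 103, 107, 119, 133, 140, 150, 167, 171, 176]

Fragment lengths:
  [0,1): 1 bp
  [1,7): 6 bp
  [7,19): 12 bp
  [19,25): 6 bp
  [25,36): 11 bp
  [36,44): 8 bp
  [44,54): 10 bp
  [54,66): 12 bp
  [66,72): 6 bp
  [72,78): 6 bp
  [78,85): 7 bp
  [85,103): 18 bp
  [103,107): 4 bp
  [107,119): 12 bp
  [119,133): 14 bp
  [133,140): 7 bp
  [140,150): 10 bp
  [150,167): 17 bp
  [167,171): 4 bp
  [171,176): 5 bp
  [176,189): 13 bp

[1,4,4,5,6,6,6,6,7,7,8,10,10,11,12,12,12,13,14,17,18]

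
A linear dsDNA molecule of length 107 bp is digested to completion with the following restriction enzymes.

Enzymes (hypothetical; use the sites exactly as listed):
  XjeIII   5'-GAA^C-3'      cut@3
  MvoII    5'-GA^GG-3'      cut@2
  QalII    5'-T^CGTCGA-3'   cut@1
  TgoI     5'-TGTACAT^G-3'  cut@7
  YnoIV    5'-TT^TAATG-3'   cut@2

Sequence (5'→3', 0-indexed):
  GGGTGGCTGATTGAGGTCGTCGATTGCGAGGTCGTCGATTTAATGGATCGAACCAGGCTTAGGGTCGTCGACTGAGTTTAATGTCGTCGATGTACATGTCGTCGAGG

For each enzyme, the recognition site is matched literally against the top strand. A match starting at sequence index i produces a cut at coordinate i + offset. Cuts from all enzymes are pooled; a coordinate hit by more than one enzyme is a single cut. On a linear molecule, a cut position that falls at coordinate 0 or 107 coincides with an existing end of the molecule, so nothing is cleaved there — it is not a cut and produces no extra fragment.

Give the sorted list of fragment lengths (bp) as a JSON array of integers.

[2,2,3,3,6,6,8,12,12,13,13,13,14]

Site scan:
  XjeIII (GAAC, off=3): starts [49] → cuts [52]
  MvoII (GAGG, off=2): starts [12, 27, 103] → cuts [14, 29, 105]
  QalII (TCGTCGA, off=1): starts [16, 31, 64, 83, 98] → cuts [17, 32, 65, 84, 99]
  TgoI (TGTACATG, off=7): starts [90] → cuts [97]
  YnoIV (TTTAATG, off=2): starts [38, 76] → cuts [40, 78]

Pooled cuts: [14, 17, 29, 32, 40, 52, 65, 78, 84, 97, 99, 105]

Fragment lengths:
  [0,14): 14 bp
  [14,17): 3 bp
  [17,29): 12 bp
  [29,32): 3 bp
  [32,40): 8 bp
  [40,52): 12 bp
  [52,65): 13 bp
  [65,78): 13 bp
  [78,84): 6 bp
  [84,97): 13 bp
  [97,99): 2 bp
  [99,105): 6 bp
  [105,107): 2 bp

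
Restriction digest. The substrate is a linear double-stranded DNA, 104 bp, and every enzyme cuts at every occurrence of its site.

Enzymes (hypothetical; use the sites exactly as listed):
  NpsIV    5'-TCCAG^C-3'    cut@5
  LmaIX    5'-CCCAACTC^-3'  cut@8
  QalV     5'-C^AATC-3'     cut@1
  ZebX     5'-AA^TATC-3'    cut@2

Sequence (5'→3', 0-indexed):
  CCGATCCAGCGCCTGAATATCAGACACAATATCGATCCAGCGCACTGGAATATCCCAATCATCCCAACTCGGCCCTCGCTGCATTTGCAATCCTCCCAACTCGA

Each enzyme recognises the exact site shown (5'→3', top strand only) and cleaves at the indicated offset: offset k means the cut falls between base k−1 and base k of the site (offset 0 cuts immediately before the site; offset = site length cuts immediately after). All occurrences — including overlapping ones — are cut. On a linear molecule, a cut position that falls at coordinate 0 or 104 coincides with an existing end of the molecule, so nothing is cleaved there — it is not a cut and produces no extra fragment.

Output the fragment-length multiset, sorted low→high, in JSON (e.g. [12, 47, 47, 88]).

Per-enzyme occurrences:
  NpsIV TCCAGC/5: at [4, 35] ⇒ [9, 40]
  LmaIX CCCAACTC/8: at [62, 94] ⇒ [70, 102]
  QalV CAATC/1: at [55, 87] ⇒ [56, 88]
  ZebX AATATC/2: at [15, 27, 48] ⇒ [17, 29, 50]

All cut coordinates (distinct, sorted): [9, 17, 29, 40, 50, 56, 70, 88, 102]

Fragment lengths:
  [0,9): 9 bp
  [9,17): 8 bp
  [17,29): 12 bp
  [29,40): 11 bp
  [40,50): 10 bp
  [50,56): 6 bp
  [56,70): 14 bp
  [70,88): 18 bp
  [88,102): 14 bp
  [102,104): 2 bp

[2,6,8,9,10,11,12,14,14,18]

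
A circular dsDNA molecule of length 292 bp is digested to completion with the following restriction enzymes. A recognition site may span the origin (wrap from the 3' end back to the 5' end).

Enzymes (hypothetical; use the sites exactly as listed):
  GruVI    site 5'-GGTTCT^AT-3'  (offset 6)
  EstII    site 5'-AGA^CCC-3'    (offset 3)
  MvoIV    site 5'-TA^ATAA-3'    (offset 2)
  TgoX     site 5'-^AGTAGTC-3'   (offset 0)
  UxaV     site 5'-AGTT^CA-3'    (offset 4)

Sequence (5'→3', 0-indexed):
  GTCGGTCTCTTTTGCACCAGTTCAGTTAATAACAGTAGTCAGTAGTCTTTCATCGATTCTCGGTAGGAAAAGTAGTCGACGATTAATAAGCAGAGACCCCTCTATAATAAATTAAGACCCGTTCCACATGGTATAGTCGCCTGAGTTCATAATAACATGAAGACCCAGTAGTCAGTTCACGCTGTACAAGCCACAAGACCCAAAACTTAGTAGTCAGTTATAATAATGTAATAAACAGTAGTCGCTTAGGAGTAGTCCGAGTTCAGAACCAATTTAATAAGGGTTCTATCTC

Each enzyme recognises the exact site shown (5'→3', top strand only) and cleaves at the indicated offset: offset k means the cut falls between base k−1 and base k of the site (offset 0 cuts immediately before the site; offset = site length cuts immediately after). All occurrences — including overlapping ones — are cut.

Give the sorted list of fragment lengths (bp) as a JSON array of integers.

Scan for sites:
  GruVI GGTTCTAT/6: at [281] ⇒ [287]
  EstII AGACCC/3: at [93, 114, 160, 195] ⇒ [96, 117, 163, 198]
  MvoIV TAATAA/2: at [26, 83, 104, 149, 220, 228, 274] ⇒ [28, 85, 106, 151, 222, 230, 276]
  TgoX AGTAGTC/0: at [33, 40, 70, 166, 208, 236, 250] ⇒ [33, 40, 70, 166, 208, 236, 250]
  UxaV AGTTCA/4: at [18, 143, 173, 259] ⇒ [22, 147, 177, 263]

All cut coordinates (distinct, sorted): [22, 28, 33, 40, 70, 85, 96, 106, 117, 147, 151, 163, 166, 177, 198, 208, 222, 230, 236, 250, 263, 276, 287]

Fragment lengths:
  22→28: 6 bp
  28→33: 5 bp
  33→40: 7 bp
  40→70: 30 bp
  70→85: 15 bp
  85→96: 11 bp
  96→106: 10 bp
  106→117: 11 bp
  117→147: 30 bp
  147→151: 4 bp
  151→163: 12 bp
  163→166: 3 bp
  166→177: 11 bp
  177→198: 21 bp
  198→208: 10 bp
  208→222: 14 bp
  222→230: 8 bp
  230→236: 6 bp
  236→250: 14 bp
  250→263: 13 bp
  263→276: 13 bp
  276→287: 11 bp
  287→22 (wrap): 292-287+22 = 27 bp

[3,4,5,6,6,7,8,10,10,11,11,11,11,12,13,13,14,14,15,21,27,30,30]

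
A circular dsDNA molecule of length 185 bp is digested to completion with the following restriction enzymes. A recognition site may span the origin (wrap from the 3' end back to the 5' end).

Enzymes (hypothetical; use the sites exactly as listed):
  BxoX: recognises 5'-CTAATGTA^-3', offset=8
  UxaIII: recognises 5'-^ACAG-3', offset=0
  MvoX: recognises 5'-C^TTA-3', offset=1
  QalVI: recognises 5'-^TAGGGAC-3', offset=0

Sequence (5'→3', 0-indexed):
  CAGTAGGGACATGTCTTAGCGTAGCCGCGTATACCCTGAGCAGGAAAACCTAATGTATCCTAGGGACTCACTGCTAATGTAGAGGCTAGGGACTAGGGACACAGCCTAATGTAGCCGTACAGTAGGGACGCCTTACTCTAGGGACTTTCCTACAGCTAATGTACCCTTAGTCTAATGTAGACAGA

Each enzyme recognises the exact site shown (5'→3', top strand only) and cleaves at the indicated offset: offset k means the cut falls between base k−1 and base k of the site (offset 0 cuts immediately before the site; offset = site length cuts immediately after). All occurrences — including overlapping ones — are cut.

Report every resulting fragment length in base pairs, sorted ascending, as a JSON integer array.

Site scan:
  BxoX CTAATGTA/8: at [49, 73, 105, 155, 171] ⇒ [57, 81, 113, 163, 179]
  UxaIII ACAG/0: at [100, 118, 151, 180, 184] ⇒ [100, 118, 151, 180, 184]
  MvoX CTTA/1: at [14, 131, 165] ⇒ [15, 132, 166]
  QalVI TAGGGAC/0: at [3, 60, 86, 93, 122, 138] ⇒ [3, 60, 86, 93, 122, 138]

Pooled cuts: [3, 15, 57, 60, 81, 86, 93, 100, 113, 118, 122, 132, 138, 151, 163, 166, 179, 180, 184]

Fragments:
  3→15: 12 bp
  15→57: 42 bp
  57→60: 3 bp
  60→81: 21 bp
  81→86: 5 bp
  86→93: 7 bp
  93→100: 7 bp
  100→113: 13 bp
  113→118: 5 bp
  118→122: 4 bp
  122→132: 10 bp
  132→138: 6 bp
  138→151: 13 bp
  151→163: 12 bp
  163→166: 3 bp
  166→179: 13 bp
  179→180: 1 bp
  180→184: 4 bp
  184→3 (wrap): 185-184+3 = 4 bp

[1,3,3,4,4,4,5,5,6,7,7,10,12,12,13,13,13,21,42]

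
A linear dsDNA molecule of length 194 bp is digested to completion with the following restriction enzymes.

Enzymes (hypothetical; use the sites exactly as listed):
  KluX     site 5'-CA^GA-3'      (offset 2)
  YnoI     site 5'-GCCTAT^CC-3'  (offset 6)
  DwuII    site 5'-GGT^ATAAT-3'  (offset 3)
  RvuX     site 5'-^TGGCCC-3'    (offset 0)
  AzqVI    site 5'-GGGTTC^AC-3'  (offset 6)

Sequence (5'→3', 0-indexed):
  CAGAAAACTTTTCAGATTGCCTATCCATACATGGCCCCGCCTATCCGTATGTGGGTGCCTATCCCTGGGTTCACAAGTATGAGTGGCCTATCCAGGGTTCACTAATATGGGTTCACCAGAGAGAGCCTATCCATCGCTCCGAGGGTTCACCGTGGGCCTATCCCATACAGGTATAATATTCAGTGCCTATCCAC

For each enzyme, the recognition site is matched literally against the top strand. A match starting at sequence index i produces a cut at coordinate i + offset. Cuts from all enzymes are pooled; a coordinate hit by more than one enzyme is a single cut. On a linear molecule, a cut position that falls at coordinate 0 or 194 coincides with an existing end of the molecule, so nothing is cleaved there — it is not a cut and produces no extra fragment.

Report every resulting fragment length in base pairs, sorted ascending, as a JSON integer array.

[2,4,4,7,9,10,10,11,12,12,13,13,14,18,18,18,19]

Site scan:
  KluX (CAGA, off=2): starts [0, 12, 116] → cuts [2, 14, 118]
  YnoI (GCCTATCC, off=6): starts [18, 38, 56, 85, 124, 155, 184] → cuts [24, 44, 62, 91, 130, 161, 190]
  DwuII (GGTATAAT, off=3): starts [169] → cuts [172]
  RvuX (TGGCCC, off=0): starts [31] → cuts [31]
  AzqVI (GGGTTCAC, off=6): starts [66, 94, 108, 142] → cuts [72, 100, 114, 148]

Pooled cuts: [2, 14, 24, 31, 44, 62, 72, 91, 100, 114, 118, 130, 148, 161, 172, 190]

Fragments:
  [0,2): 2 bp
  [2,14): 12 bp
  [14,24): 10 bp
  [24,31): 7 bp
  [31,44): 13 bp
  [44,62): 18 bp
  [62,72): 10 bp
  [72,91): 19 bp
  [91,100): 9 bp
  [100,114): 14 bp
  [114,118): 4 bp
  [118,130): 12 bp
  [130,148): 18 bp
  [148,161): 13 bp
  [161,172): 11 bp
  [172,190): 18 bp
  [190,194): 4 bp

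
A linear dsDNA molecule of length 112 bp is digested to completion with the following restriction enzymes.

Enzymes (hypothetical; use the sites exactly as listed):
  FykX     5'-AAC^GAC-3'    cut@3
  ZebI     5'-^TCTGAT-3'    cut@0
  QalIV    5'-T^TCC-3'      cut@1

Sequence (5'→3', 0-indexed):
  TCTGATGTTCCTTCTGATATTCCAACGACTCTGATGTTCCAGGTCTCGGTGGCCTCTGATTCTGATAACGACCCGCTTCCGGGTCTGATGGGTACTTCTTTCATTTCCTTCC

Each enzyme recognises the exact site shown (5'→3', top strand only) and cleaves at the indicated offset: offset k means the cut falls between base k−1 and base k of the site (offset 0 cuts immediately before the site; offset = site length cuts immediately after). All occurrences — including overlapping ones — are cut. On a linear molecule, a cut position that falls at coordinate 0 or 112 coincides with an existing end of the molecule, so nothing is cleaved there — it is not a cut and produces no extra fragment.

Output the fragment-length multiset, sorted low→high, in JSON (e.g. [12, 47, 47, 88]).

[3,3,4,4,6,6,6,8,8,8,8,9,17,22]

Site scan:
  FykX AACGAC/3: at [23, 66] ⇒ [26, 69]
  ZebI TCTGAT/0: at [0, 12, 29, 54, 60, 83] ⇒ [12, 29, 54, 60, 83] (position 0 is a terminus of the linear molecule — no cut)
  QalIV TTCC/1: at [7, 19, 36, 76, 104, 108] ⇒ [8, 20, 37, 77, 105, 109]

Pooled cuts: [8, 12, 20, 26, 29, 37, 54, 60, 69, 77, 83, 105, 109]

Fragments:
  [0,8): 8 bp
  [8,12): 4 bp
  [12,20): 8 bp
  [20,26): 6 bp
  [26,29): 3 bp
  [29,37): 8 bp
  [37,54): 17 bp
  [54,60): 6 bp
  [60,69): 9 bp
  [69,77): 8 bp
  [77,83): 6 bp
  [83,105): 22 bp
  [105,109): 4 bp
  [109,112): 3 bp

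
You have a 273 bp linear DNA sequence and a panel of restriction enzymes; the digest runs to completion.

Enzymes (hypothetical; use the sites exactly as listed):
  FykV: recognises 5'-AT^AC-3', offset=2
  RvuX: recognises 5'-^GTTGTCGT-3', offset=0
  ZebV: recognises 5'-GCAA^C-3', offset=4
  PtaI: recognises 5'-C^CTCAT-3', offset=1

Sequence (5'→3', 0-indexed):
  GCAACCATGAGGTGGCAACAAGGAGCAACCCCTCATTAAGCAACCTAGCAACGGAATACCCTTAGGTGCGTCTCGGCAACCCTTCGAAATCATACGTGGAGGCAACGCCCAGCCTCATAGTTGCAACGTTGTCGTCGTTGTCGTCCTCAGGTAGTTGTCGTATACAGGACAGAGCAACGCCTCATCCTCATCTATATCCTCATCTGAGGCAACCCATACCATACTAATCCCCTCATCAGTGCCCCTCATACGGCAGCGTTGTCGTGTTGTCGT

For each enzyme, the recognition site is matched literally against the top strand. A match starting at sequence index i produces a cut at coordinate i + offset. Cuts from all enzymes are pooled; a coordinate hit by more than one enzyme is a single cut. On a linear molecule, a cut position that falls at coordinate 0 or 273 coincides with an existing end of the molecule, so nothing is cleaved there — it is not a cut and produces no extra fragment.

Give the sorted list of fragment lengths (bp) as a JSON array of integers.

Site scan:
  FykV ATAC/2: at [55, 91, 161, 215, 220, 247] ⇒ [57, 93, 163, 217, 222, 249]
  RvuX GTTGTCGT/0: at [127, 136, 153, 257, 265] ⇒ [127, 136, 153, 257, 265]
  ZebV GCAAC/4: at [0, 14, 24, 39, 47, 75, 101, 122, 173, 208] ⇒ [4, 18, 28, 43, 51, 79, 105, 126, 177, 212]
  PtaI CCTCAT/1: at [30, 112, 179, 185, 197, 230, 243] ⇒ [31, 113, 180, 186, 198, 231, 244]

All cut coordinates (distinct, sorted): [4, 18, 28, 31, 43, 51, 57, 79, 93, 105, 113, 126, 127, 136, 153, 163, 177, 180, 186, 198, 212, 217, 222, 231, 244, 249, 257, 265]

Fragments:
  [0,4): 4 bp
  [4,18): 14 bp
  [18,28): 10 bp
  [28,31): 3 bp
  [31,43): 12 bp
  [43,51): 8 bp
  [51,57): 6 bp
  [57,79): 22 bp
  [79,93): 14 bp
  [93,105): 12 bp
  [105,113): 8 bp
  [113,126): 13 bp
  [126,127): 1 bp
  [127,136): 9 bp
  [136,153): 17 bp
  [153,163): 10 bp
  [163,177): 14 bp
  [177,180): 3 bp
  [180,186): 6 bp
  [186,198): 12 bp
  [198,212): 14 bp
  [212,217): 5 bp
  [217,222): 5 bp
  [222,231): 9 bp
  [231,244): 13 bp
  [244,249): 5 bp
  [249,257): 8 bp
  [257,265): 8 bp
  [265,273): 8 bp

[1,3,3,4,5,5,5,6,6,8,8,8,8,8,9,9,10,10,12,12,12,13,13,14,14,14,14,17,22]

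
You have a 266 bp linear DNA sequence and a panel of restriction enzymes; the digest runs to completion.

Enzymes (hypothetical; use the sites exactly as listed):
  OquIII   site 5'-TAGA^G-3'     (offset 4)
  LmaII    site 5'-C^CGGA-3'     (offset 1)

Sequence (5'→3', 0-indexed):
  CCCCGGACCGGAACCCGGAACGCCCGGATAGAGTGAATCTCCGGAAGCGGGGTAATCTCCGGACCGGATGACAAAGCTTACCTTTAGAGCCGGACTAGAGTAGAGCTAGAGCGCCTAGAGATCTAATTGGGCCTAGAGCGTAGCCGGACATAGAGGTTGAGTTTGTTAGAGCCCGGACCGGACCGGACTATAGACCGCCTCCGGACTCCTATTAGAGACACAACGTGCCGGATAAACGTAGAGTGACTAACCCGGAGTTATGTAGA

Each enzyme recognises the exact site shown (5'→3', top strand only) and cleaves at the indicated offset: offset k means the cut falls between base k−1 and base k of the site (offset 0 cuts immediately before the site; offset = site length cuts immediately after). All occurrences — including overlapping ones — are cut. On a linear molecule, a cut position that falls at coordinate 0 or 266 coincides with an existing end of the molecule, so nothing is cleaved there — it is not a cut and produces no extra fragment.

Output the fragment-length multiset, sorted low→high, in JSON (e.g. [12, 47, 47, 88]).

[2,3,3,5,5,5,5,5,6,7,7,8,9,9,9,9,10,10,12,14,14,15,16,18,18,18,24]

Per-enzyme occurrences:
  OquIII TAGAG/4: at [28, 84, 95, 100, 106, 115, 133, 150, 166, 212, 238] ⇒ [32, 88, 99, 104, 110, 119, 137, 154, 170, 216, 242]
  LmaII CCGGA/1: at [2, 7, 14, 23, 40, 58, 63, 89, 143, 172, 177, 182, 200, 227, 251] ⇒ [3, 8, 15, 24, 41, 59, 64, 90, 144, 173, 178, 183, 201, 228, 252]

All cut coordinates (distinct, sorted): [3, 8, 15, 24, 32, 41, 59, 64, 88, 90, 99, 104, 110, 119, 137, 144, 154, 170, 173, 178, 183, 201, 216, 228, 242, 252]

Fragments:
  [0,3): 3 bp
  [3,8): 5 bp
  [8,15): 7 bp
  [15,24): 9 bp
  [24,32): 8 bp
  [32,41): 9 bp
  [41,59): 18 bp
  [59,64): 5 bp
  [64,88): 24 bp
  [88,90): 2 bp
  [90,99): 9 bp
  [99,104): 5 bp
  [104,110): 6 bp
  [110,119): 9 bp
  [119,137): 18 bp
  [137,144): 7 bp
  [144,154): 10 bp
  [154,170): 16 bp
  [170,173): 3 bp
  [173,178): 5 bp
  [178,183): 5 bp
  [183,201): 18 bp
  [201,216): 15 bp
  [216,228): 12 bp
  [228,242): 14 bp
  [242,252): 10 bp
  [252,266): 14 bp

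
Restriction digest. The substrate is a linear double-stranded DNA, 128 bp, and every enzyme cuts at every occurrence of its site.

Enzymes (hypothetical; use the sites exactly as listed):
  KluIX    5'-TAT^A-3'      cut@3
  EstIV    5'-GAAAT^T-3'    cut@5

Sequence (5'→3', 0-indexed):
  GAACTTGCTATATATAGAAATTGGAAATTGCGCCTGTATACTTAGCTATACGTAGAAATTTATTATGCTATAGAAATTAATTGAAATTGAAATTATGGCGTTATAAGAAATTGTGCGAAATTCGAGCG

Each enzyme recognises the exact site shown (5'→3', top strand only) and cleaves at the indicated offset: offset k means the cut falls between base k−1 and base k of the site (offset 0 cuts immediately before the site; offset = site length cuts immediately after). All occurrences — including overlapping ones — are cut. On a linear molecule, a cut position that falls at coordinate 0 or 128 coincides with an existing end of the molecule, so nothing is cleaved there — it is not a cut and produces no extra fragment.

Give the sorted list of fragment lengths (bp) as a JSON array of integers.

Per-enzyme occurrences:
  KluIX TATA/3: at [8, 10, 12, 36, 46, 68, 101] ⇒ [11, 13, 15, 39, 49, 71, 104]
  EstIV GAAATT/5: at [16, 23, 54, 72, 82, 88, 106, 116] ⇒ [21, 28, 59, 77, 87, 93, 111, 121]

All cut coordinates (distinct, sorted): [11, 13, 15, 21, 28, 39, 49, 59, 71, 77, 87, 93, 104, 111, 121]

Fragments:
  [0,11): 11 bp
  [11,13): 2 bp
  [13,15): 2 bp
  [15,21): 6 bp
  [21,28): 7 bp
  [28,39): 11 bp
  [39,49): 10 bp
  [49,59): 10 bp
  [59,71): 12 bp
  [71,77): 6 bp
  [77,87): 10 bp
  [87,93): 6 bp
  [93,104): 11 bp
  [104,111): 7 bp
  [111,121): 10 bp
  [121,128): 7 bp

[2,2,6,6,6,7,7,7,10,10,10,10,11,11,11,12]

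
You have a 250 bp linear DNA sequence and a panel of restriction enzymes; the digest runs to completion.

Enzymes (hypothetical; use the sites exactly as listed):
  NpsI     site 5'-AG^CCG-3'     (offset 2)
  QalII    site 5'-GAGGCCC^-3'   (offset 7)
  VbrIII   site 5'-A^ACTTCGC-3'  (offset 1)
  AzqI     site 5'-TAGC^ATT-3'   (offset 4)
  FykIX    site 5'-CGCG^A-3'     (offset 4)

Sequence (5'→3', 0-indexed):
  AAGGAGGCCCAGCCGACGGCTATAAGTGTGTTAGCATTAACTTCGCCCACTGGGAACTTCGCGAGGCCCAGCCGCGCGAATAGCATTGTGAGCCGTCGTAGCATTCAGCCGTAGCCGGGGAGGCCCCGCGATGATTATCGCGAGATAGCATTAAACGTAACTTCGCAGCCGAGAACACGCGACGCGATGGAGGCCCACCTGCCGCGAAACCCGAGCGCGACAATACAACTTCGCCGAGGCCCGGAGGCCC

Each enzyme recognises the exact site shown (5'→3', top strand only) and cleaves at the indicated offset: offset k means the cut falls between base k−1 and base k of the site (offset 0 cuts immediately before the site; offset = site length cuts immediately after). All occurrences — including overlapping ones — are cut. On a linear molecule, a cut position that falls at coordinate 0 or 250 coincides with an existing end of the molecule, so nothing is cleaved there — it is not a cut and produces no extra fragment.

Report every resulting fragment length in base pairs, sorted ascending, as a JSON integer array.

[2,2,4,4,5,6,6,6,6,7,7,8,8,8,8,9,10,10,10,10,10,12,12,13,13,15,16,23]

Per-enzyme occurrences:
  NpsI AGCCG/2: at [10, 69, 90, 106, 112, 166] ⇒ [12, 71, 92, 108, 114, 168]
  QalII GAGGCCC/7: at [3, 62, 119, 189, 235, 243] ⇒ [10, 69, 126, 196, 242] (position 250 is a terminus of the linear molecule — no cut)
  VbrIII AACTTCGC/1: at [38, 54, 158, 226] ⇒ [39, 55, 159, 227]
  AzqI TAGCATT/4: at [31, 80, 98, 145] ⇒ [35, 84, 102, 149]
  FykIX CGCGA/4: at [59, 74, 126, 138, 177, 182, 202, 215] ⇒ [63, 78, 130, 142, 181, 186, 206, 219]

Pooled cuts: [10, 12, 35, 39, 55, 63, 69, 71, 78, 84, 92, 102, 108, 114, 126, 130, 142, 149, 159, 168, 181, 186, 196, 206, 219, 227, 242]

Fragments:
  [0,10): 10 bp
  [10,12): 2 bp
  [12,35): 23 bp
  [35,39): 4 bp
  [39,55): 16 bp
  [55,63): 8 bp
  [63,69): 6 bp
  [69,71): 2 bp
  [71,78): 7 bp
  [78,84): 6 bp
  [84,92): 8 bp
  [92,102): 10 bp
  [102,108): 6 bp
  [108,114): 6 bp
  [114,126): 12 bp
  [126,130): 4 bp
  [130,142): 12 bp
  [142,149): 7 bp
  [149,159): 10 bp
  [159,168): 9 bp
  [168,181): 13 bp
  [181,186): 5 bp
  [186,196): 10 bp
  [196,206): 10 bp
  [206,219): 13 bp
  [219,227): 8 bp
  [227,242): 15 bp
  [242,250): 8 bp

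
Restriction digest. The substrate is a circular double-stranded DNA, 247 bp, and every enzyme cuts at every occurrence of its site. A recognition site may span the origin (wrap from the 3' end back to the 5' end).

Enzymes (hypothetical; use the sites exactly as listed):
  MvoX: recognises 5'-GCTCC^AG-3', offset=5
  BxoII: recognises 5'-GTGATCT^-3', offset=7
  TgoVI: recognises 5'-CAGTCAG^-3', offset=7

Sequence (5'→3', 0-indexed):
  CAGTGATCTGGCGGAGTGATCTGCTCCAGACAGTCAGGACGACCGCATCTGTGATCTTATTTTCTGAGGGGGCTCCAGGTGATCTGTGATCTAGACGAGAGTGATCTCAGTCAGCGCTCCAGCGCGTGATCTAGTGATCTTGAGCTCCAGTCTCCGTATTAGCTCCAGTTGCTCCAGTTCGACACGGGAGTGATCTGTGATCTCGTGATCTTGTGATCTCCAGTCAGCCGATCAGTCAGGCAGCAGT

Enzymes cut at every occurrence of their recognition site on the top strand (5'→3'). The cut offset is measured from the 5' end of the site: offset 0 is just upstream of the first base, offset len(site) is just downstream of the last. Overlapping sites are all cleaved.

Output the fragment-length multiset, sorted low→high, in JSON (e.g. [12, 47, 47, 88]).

Site scan:
  MvoX GCTCCAG/5: at [22, 71, 115, 143, 161, 170] ⇒ [27, 76, 120, 148, 166, 175]
  BxoII GTGATCT/7: at [2, 15, 50, 78, 85, 100, 125, 133, 189, 196, 204, 212] ⇒ [9, 22, 57, 85, 92, 107, 132, 140, 196, 203, 211, 219]
  TgoVI CAGTCAG/7: at [30, 107, 220, 232, 243] ⇒ [3, 37, 114, 227, 239]

Pooled cuts: [3, 9, 22, 27, 37, 57, 76, 85, 92, 107, 114, 120, 132, 140, 148, 166, 175, 196, 203, 211, 219, 227, 239]

Fragments:
  3→9: 6 bp
  9→22: 13 bp
  22→27: 5 bp
  27→37: 10 bp
  37→57: 20 bp
  57→76: 19 bp
  76→85: 9 bp
  85→92: 7 bp
  92→107: 15 bp
  107→114: 7 bp
  114→120: 6 bp
  120→132: 12 bp
  132→140: 8 bp
  140→148: 8 bp
  148→166: 18 bp
  166→175: 9 bp
  175→196: 21 bp
  196→203: 7 bp
  203→211: 8 bp
  211→219: 8 bp
  219→227: 8 bp
  227→239: 12 bp
  239→3 (wrap): 247-239+3 = 11 bp

[5,6,6,7,7,7,8,8,8,8,8,9,9,10,11,12,12,13,15,18,19,20,21]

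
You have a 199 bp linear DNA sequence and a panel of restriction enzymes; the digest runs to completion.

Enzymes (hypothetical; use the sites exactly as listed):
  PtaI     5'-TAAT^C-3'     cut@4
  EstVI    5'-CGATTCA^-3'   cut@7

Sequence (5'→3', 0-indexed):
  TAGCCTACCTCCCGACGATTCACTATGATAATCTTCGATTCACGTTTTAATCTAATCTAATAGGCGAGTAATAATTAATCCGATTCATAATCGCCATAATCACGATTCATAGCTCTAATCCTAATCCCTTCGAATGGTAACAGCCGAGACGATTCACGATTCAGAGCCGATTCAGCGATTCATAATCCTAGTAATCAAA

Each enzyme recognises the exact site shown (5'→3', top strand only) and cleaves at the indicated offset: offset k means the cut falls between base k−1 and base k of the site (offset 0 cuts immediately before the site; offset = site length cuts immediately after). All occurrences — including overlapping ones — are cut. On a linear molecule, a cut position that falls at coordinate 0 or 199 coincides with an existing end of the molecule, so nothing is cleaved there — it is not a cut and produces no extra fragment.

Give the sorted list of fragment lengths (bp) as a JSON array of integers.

[4,4,4,5,6,7,8,8,9,9,9,9,10,10,10,11,22,23,31]

Site scan:
  PtaI (TAATC, off=4): starts [28, 47, 52, 75, 87, 96, 115, 121, 182, 191] → cuts [32, 51, 56, 79, 91, 100, 119, 125, 186, 195]
  EstVI (CGATTCA, off=7): starts [15, 35, 80, 102, 149, 156, 167, 175] → cuts [22, 42, 87, 109, 156, 163, 174, 182]

Pooled cuts: [22, 32, 42, 51, 56, 79, 87, 91, 100, 109, 119, 125, 156, 163, 174, 182, 186, 195]

Fragments:
  [0,22): 22 bp
  [22,32): 10 bp
  [32,42): 10 bp
  [42,51): 9 bp
  [51,56): 5 bp
  [56,79): 23 bp
  [79,87): 8 bp
  [87,91): 4 bp
  [91,100): 9 bp
  [100,109): 9 bp
  [109,119): 10 bp
  [119,125): 6 bp
  [125,156): 31 bp
  [156,163): 7 bp
  [163,174): 11 bp
  [174,182): 8 bp
  [182,186): 4 bp
  [186,195): 9 bp
  [195,199): 4 bp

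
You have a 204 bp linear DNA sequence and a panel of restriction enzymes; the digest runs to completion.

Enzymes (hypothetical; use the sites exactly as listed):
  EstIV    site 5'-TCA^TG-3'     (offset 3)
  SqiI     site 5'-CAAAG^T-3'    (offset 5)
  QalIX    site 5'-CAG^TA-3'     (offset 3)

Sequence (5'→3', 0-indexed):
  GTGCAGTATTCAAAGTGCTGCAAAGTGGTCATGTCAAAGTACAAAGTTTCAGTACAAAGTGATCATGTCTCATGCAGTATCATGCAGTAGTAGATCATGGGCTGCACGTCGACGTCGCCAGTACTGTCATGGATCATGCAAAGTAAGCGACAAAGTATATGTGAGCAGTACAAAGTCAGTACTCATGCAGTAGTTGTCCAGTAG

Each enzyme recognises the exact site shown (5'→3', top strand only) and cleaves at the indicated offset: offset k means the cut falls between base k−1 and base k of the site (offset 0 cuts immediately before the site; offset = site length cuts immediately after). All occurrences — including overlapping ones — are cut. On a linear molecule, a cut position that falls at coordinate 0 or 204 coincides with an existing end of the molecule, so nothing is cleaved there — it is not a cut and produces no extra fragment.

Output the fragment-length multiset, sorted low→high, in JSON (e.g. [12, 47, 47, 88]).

Per-enzyme occurrences:
  EstIV TCATG/3: at [28, 62, 69, 79, 94, 126, 133, 182] ⇒ [31, 65, 72, 82, 97, 129, 136, 185]
  SqiI CAAAGT/5: at [10, 20, 34, 41, 54, 138, 150, 170] ⇒ [15, 25, 39, 46, 59, 143, 155, 175]
  QalIX CAGTA/3: at [3, 49, 74, 84, 118, 165, 176, 187, 198] ⇒ [6, 52, 77, 87, 121, 168, 179, 190, 201]

All cut coordinates (distinct, sorted): [6, 15, 25, 31, 39, 46, 52, 59, 65, 72, 77, 82, 87, 97, 121, 129, 136, 143, 155, 168, 175, 179, 185, 190, 201]

Fragments:
  [0,6): 6 bp
  [6,15): 9 bp
  [15,25): 10 bp
  [25,31): 6 bp
  [31,39): 8 bp
  [39,46): 7 bp
  [46,52): 6 bp
  [52,59): 7 bp
  [59,65): 6 bp
  [65,72): 7 bp
  [72,77): 5 bp
  [77,82): 5 bp
  [82,87): 5 bp
  [87,97): 10 bp
  [97,121): 24 bp
  [121,129): 8 bp
  [129,136): 7 bp
  [136,143): 7 bp
  [143,155): 12 bp
  [155,168): 13 bp
  [168,175): 7 bp
  [175,179): 4 bp
  [179,185): 6 bp
  [185,190): 5 bp
  [190,201): 11 bp
  [201,204): 3 bp

[3,4,5,5,5,5,6,6,6,6,6,7,7,7,7,7,7,8,8,9,10,10,11,12,13,24]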